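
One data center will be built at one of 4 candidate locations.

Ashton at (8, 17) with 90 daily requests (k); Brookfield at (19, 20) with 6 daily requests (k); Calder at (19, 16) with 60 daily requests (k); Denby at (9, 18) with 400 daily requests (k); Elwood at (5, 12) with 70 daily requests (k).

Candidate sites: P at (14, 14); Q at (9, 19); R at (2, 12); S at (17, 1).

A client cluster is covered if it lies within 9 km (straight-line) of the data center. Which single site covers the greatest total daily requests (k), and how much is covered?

Coverage radius r = 9 km; a point is covered iff (Δx)²+(Δy)² ≤ 9² = 81.
  P (14, 14): covers {Ashton, Brookfield, Calder, Denby} → 556
  Q (9, 19): covers {Ashton, Denby, Elwood} → 560
  R (2, 12): covers {Ashton, Elwood} → 160
  S (17, 1): covers {none} → 0
Maximum coverage at Q: 560 daily requests (k).

Q, covering 560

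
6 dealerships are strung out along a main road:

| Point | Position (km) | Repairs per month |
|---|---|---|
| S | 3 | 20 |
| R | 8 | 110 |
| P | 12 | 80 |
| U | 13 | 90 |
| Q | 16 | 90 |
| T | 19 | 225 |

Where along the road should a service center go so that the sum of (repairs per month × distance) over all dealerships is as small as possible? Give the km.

For a sum of weighted absolute distances on a line, the optimum is the weighted median (not the mean). Total weight W = 615; half-weight = 307.5.
Sort by position and accumulate weight:
  km 3 (S, w=20) → cum 20
  km 8 (R, w=110) → cum 130
  km 12 (P, w=80) → cum 210
  km 13 (U, w=90) → cum 300
  km 16 (Q, w=90) → cum 390  ≥ 307.5 → median here
  km 19 (T, w=225) → cum 615
Optimal location: km 16.

x = 16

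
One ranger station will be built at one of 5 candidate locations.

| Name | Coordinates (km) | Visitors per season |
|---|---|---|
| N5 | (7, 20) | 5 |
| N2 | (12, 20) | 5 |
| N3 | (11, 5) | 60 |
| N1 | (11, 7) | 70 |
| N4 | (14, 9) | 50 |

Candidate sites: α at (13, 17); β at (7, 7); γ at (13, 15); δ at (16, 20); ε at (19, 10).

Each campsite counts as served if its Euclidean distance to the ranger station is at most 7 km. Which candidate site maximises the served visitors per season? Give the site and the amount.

β, covering 130

Coverage radius r = 7 km; a point is covered iff (Δx)²+(Δy)² ≤ 7² = 49.
  α (13, 17): covers {N5, N2} → 10
  β (7, 7): covers {N3, N1} → 130
  γ (13, 15): covers {N2, N4} → 55
  δ (16, 20): covers {N2} → 5
  ε (19, 10): covers {N4} → 50
Maximum coverage at β: 130 visitors per season.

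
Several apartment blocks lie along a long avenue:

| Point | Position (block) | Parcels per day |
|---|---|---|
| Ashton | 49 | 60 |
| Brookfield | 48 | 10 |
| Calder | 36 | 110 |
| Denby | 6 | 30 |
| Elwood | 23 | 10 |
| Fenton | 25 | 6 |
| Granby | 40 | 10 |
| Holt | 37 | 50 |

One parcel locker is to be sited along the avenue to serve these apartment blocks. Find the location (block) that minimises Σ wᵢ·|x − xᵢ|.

x = 36

For a sum of weighted absolute distances on a line, the optimum is the weighted median (not the mean). Total weight W = 286; half-weight = 143.
Sort by position and accumulate weight:
  block 6 (Denby, w=30) → cum 30
  block 23 (Elwood, w=10) → cum 40
  block 25 (Fenton, w=6) → cum 46
  block 36 (Calder, w=110) → cum 156  ≥ 143 → median here
  block 37 (Holt, w=50) → cum 206
  block 40 (Granby, w=10) → cum 216
  block 48 (Brookfield, w=10) → cum 226
  block 49 (Ashton, w=60) → cum 286
Optimal location: block 36.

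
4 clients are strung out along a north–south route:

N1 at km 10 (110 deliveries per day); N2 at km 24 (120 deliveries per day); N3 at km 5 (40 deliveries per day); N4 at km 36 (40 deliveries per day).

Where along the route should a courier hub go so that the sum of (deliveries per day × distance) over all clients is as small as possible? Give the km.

x = 24

For a sum of weighted absolute distances on a line, the optimum is the weighted median (not the mean). Total weight W = 310; half-weight = 155.
Sort by position and accumulate weight:
  km 5 (N3, w=40) → cum 40
  km 10 (N1, w=110) → cum 150
  km 24 (N2, w=120) → cum 270  ≥ 155 → median here
  km 36 (N4, w=40) → cum 310
Optimal location: km 24.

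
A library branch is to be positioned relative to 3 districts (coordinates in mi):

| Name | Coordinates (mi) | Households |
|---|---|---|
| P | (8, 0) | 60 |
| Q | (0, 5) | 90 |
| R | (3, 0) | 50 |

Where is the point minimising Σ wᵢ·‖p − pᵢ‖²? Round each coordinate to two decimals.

(3.15, 2.25)

The minimiser of Σwᵢ‖p−pᵢ‖² is the weighted centroid p* = (Σwᵢpᵢ)/(Σwᵢ).
Σwᵢ = 200.
Σwᵢxᵢ = 60·8 + 90·0 + 50·3 = 630.
Σwᵢyᵢ = 60·0 + 90·5 + 50·0 = 450.
x* = 630/200 = 3.15, y* = 450/200 = 2.25.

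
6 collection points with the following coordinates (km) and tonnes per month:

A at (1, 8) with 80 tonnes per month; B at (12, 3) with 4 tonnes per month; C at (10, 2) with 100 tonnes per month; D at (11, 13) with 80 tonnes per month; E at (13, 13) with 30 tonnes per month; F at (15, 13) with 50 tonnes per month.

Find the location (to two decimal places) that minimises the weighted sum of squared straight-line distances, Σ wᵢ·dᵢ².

(9.15, 8.52)

The minimiser of Σwᵢ‖p−pᵢ‖² is the weighted centroid p* = (Σwᵢpᵢ)/(Σwᵢ).
Σwᵢ = 344.
Σwᵢxᵢ = 80·1 + 4·12 + 100·10 + 80·11 + 30·13 + 50·15 = 3148.
Σwᵢyᵢ = 80·8 + 4·3 + 100·2 + 80·13 + 30·13 + 50·13 = 2932.
x* = 3148/344 = 9.15, y* = 2932/344 = 8.52.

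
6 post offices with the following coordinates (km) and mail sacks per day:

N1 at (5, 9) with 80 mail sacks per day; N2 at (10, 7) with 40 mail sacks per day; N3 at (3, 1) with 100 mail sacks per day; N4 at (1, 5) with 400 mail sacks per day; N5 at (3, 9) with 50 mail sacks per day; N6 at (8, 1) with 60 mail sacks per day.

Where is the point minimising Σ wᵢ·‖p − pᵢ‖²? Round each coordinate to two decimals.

(2.92, 4.95)

The minimiser of Σwᵢ‖p−pᵢ‖² is the weighted centroid p* = (Σwᵢpᵢ)/(Σwᵢ).
Σwᵢ = 730.
Σwᵢxᵢ = 80·5 + 40·10 + 100·3 + 400·1 + 50·3 + 60·8 = 2130.
Σwᵢyᵢ = 80·9 + 40·7 + 100·1 + 400·5 + 50·9 + 60·1 = 3610.
x* = 2130/730 = 2.92, y* = 3610/730 = 4.95.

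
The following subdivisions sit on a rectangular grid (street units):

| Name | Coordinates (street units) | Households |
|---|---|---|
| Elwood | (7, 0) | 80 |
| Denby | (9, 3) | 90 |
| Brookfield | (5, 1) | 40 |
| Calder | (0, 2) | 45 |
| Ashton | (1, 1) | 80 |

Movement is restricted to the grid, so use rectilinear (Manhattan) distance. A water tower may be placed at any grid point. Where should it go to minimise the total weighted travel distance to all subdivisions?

(7, 1)

Manhattan distance separates: Σwᵢ(|x−xᵢ|+|y−yᵢ|) = Σwᵢ|x−xᵢ| + Σwᵢ|y−yᵢ|, so x and y are optimised independently as 1-D weighted medians.
Total weight W = 335; half = 167.5.
x-coordinate, sorted with cumulative weight:
  x=0 (Calder, w=45) cum 45
  x=1 (Ashton, w=80) cum 125
  x=5 (Brookfield, w=40) cum 165
  x=7 (Elwood, w=80) cum 245  ← median
  x=9 (Denby, w=90) cum 335
⇒ x* = 7
y-coordinate, sorted with cumulative weight:
  y=0 (Elwood, w=80) cum 80
  y=1 (Brookfield, w=40) cum 120
  y=1 (Ashton, w=80) cum 200  ← median
  y=2 (Calder, w=45) cum 245
  y=3 (Denby, w=90) cum 335
⇒ y* = 1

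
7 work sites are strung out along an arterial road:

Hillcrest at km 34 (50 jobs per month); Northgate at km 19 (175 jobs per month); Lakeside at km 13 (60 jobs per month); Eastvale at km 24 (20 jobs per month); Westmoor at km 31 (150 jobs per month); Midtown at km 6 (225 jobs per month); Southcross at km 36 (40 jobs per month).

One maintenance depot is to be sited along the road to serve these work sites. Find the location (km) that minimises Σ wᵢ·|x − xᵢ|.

x = 19

For a sum of weighted absolute distances on a line, the optimum is the weighted median (not the mean). Total weight W = 720; half-weight = 360.
Sort by position and accumulate weight:
  km 6 (Midtown, w=225) → cum 225
  km 13 (Lakeside, w=60) → cum 285
  km 19 (Northgate, w=175) → cum 460  ≥ 360 → median here
  km 24 (Eastvale, w=20) → cum 480
  km 31 (Westmoor, w=150) → cum 630
  km 34 (Hillcrest, w=50) → cum 680
  km 36 (Southcross, w=40) → cum 720
Optimal location: km 19.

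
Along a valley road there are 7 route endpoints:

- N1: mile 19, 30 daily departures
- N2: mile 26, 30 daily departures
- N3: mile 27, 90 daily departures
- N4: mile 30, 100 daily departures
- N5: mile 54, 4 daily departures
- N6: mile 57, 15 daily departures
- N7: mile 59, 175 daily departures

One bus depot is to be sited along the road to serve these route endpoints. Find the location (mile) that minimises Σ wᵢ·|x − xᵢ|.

x = 30

For a sum of weighted absolute distances on a line, the optimum is the weighted median (not the mean). Total weight W = 444; half-weight = 222.
Sort by position and accumulate weight:
  mile 19 (N1, w=30) → cum 30
  mile 26 (N2, w=30) → cum 60
  mile 27 (N3, w=90) → cum 150
  mile 30 (N4, w=100) → cum 250  ≥ 222 → median here
  mile 54 (N5, w=4) → cum 254
  mile 57 (N6, w=15) → cum 269
  mile 59 (N7, w=175) → cum 444
Optimal location: mile 30.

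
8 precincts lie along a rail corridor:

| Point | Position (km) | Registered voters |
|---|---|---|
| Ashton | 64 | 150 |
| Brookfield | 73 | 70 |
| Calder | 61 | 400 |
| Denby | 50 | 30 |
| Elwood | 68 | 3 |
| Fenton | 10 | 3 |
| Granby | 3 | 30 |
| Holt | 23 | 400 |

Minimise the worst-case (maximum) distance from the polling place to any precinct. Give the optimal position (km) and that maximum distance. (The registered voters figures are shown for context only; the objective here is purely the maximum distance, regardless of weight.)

The 1-center on a line is the midpoint of the two extreme points: leftmost at 3, rightmost at 73.
Optimal location = (3 + 73)/2 = 38; maximum distance = (73 − 3)/2 = 35.

location 38, max distance 35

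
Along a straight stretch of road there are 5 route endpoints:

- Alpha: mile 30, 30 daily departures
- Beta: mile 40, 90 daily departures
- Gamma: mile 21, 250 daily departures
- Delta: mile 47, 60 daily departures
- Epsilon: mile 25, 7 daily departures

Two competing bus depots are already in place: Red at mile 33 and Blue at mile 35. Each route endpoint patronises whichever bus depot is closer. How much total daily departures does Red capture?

The indifferent point is the midpoint (33+35)/2 = 34; route endpoints left of it (closer to Red at 33) go to Red, those right go to Blue.
  Gamma at 21 (w=250) → Red
  Epsilon at 25 (w=7) → Red
  Alpha at 30 (w=30) → Red
  Beta at 40 (w=90) → Blue
  Delta at 47 (w=60) → Blue
Red captures 287; Blue captures 150.

287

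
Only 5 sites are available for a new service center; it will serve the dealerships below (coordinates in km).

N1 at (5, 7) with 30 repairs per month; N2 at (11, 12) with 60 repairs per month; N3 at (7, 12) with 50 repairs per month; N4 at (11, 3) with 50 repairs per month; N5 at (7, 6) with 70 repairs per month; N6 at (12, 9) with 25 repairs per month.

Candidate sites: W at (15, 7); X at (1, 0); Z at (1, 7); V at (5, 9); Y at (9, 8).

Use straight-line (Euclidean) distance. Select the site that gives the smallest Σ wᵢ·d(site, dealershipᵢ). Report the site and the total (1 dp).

Y, total 1161.9 km

Total weighted distance at each candidate:
  W (15, 7): total = 2093.2
  X (1, 0): total = 3321.2
  Z (1, 7): total = 2425.2
  V (5, 9): total = 1494.4
  Y (9, 8): total = 1161.9
Minimum is at Y with total 1161.9 km.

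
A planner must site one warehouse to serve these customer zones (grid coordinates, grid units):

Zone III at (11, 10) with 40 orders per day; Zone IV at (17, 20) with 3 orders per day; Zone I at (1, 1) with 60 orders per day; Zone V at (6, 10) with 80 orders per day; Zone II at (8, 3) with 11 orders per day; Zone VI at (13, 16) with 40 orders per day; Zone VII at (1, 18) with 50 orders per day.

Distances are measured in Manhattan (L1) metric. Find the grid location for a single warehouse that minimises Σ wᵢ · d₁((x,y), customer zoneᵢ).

(6, 10)

Manhattan distance separates: Σwᵢ(|x−xᵢ|+|y−yᵢ|) = Σwᵢ|x−xᵢ| + Σwᵢ|y−yᵢ|, so x and y are optimised independently as 1-D weighted medians.
Total weight W = 284; half = 142.
x-coordinate, sorted with cumulative weight:
  x=1 (Zone I, w=60) cum 60
  x=1 (Zone VII, w=50) cum 110
  x=6 (Zone V, w=80) cum 190  ← median
  x=8 (Zone II, w=11) cum 201
  x=11 (Zone III, w=40) cum 241
  x=13 (Zone VI, w=40) cum 281
  x=17 (Zone IV, w=3) cum 284
⇒ x* = 6
y-coordinate, sorted with cumulative weight:
  y=1 (Zone I, w=60) cum 60
  y=3 (Zone II, w=11) cum 71
  y=10 (Zone III, w=40) cum 111
  y=10 (Zone V, w=80) cum 191  ← median
  y=16 (Zone VI, w=40) cum 231
  y=18 (Zone VII, w=50) cum 281
  y=20 (Zone IV, w=3) cum 284
⇒ y* = 10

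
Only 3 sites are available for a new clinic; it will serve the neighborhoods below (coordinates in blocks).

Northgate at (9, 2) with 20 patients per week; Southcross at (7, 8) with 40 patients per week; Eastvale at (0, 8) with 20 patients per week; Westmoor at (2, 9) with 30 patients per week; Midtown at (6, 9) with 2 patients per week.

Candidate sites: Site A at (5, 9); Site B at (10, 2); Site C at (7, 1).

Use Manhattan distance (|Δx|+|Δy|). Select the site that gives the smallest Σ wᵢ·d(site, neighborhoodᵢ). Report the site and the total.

Total weighted distance at each candidate:
  Site A (5, 9): total = 552
  Site B (10, 2): total = 1172
  Site C (7, 1): total = 1028
Minimum is at Site A with total 552 blocks.

Site A, total 552 blocks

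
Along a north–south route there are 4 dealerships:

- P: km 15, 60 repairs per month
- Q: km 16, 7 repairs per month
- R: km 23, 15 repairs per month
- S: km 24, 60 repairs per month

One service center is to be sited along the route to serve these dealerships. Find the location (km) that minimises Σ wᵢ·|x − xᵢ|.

For a sum of weighted absolute distances on a line, the optimum is the weighted median (not the mean). Total weight W = 142; half-weight = 71.
Sort by position and accumulate weight:
  km 15 (P, w=60) → cum 60
  km 16 (Q, w=7) → cum 67
  km 23 (R, w=15) → cum 82  ≥ 71 → median here
  km 24 (S, w=60) → cum 142
Optimal location: km 23.

x = 23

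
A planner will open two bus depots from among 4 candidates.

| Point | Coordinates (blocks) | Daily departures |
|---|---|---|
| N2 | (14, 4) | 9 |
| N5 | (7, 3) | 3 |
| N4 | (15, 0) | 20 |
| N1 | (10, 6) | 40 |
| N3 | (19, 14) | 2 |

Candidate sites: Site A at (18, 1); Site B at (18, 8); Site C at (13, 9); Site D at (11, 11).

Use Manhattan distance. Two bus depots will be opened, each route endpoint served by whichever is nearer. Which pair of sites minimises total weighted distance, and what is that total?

{Site A, Site C}, total 432

Evaluate every pair (each demand assigned to the nearer of the two):
  {Site A, Site C}: total = 432
  {Site A, Site D}: total = 441
  {Site B, Site C}: total = 564
  {Site C, Site D}: total = 572
  {Site B, Site D}: total = 582
  {Site A, Site B}: total = 596
Best pair: {Site A, Site C} with total 432.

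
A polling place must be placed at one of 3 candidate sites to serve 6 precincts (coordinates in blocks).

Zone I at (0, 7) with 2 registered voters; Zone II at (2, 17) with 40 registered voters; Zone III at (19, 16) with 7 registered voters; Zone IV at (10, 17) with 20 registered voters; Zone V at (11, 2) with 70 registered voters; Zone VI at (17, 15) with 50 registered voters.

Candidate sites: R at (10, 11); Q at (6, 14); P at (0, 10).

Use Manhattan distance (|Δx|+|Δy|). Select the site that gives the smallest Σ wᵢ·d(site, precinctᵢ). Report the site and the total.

R, total 2056 blocks

Total weighted distance at each candidate:
  R (10, 11): total = 2056
  Q (6, 14): total = 2341
  P (0, 10): total = 3311
Minimum is at R with total 2056 blocks.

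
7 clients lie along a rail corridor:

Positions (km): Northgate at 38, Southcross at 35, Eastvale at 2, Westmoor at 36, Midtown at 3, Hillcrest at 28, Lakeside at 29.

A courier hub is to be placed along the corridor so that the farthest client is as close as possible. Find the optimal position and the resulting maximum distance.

location 20, max distance 18

The 1-center on a line is the midpoint of the two extreme points: leftmost at 2, rightmost at 38.
Optimal location = (2 + 38)/2 = 20; maximum distance = (38 − 2)/2 = 18.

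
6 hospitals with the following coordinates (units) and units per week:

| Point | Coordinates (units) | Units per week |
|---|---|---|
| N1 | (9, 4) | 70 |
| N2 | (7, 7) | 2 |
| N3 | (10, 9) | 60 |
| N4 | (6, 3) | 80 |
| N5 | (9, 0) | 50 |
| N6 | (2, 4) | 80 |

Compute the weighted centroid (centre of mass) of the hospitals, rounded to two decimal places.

The minimiser of Σwᵢ‖p−pᵢ‖² is the weighted centroid p* = (Σwᵢpᵢ)/(Σwᵢ).
Σwᵢ = 342.
Σwᵢxᵢ = 70·9 + 2·7 + 60·10 + 80·6 + 50·9 + 80·2 = 2334.
Σwᵢyᵢ = 70·4 + 2·7 + 60·9 + 80·3 + 50·0 + 80·4 = 1394.
x* = 2334/342 = 6.82, y* = 1394/342 = 4.08.

(6.82, 4.08)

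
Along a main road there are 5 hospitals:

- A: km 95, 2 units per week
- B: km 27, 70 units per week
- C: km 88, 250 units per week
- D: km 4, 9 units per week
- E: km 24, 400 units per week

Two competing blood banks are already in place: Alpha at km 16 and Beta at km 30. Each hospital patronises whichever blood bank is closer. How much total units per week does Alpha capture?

9

The indifferent point is the midpoint (16+30)/2 = 23; hospitals left of it (closer to Alpha at 16) go to Alpha, those right go to Beta.
  D at 4 (w=9) → Alpha
  E at 24 (w=400) → Beta
  B at 27 (w=70) → Beta
  C at 88 (w=250) → Beta
  A at 95 (w=2) → Beta
Alpha captures 9; Beta captures 722.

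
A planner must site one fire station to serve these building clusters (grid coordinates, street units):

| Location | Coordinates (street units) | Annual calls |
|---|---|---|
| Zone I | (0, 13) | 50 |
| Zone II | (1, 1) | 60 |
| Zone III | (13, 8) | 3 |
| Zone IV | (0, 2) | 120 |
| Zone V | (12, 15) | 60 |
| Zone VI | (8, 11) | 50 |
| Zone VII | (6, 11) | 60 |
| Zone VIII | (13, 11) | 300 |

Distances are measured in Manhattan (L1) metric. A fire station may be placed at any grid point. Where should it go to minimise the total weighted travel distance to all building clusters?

(12, 11)

Manhattan distance separates: Σwᵢ(|x−xᵢ|+|y−yᵢ|) = Σwᵢ|x−xᵢ| + Σwᵢ|y−yᵢ|, so x and y are optimised independently as 1-D weighted medians.
Total weight W = 703; half = 351.5.
x-coordinate, sorted with cumulative weight:
  x=0 (Zone I, w=50) cum 50
  x=0 (Zone IV, w=120) cum 170
  x=1 (Zone II, w=60) cum 230
  x=6 (Zone VII, w=60) cum 290
  x=8 (Zone VI, w=50) cum 340
  x=12 (Zone V, w=60) cum 400  ← median
  x=13 (Zone III, w=3) cum 403
  x=13 (Zone VIII, w=300) cum 703
⇒ x* = 12
y-coordinate, sorted with cumulative weight:
  y=1 (Zone II, w=60) cum 60
  y=2 (Zone IV, w=120) cum 180
  y=8 (Zone III, w=3) cum 183
  y=11 (Zone VI, w=50) cum 233
  y=11 (Zone VII, w=60) cum 293
  y=11 (Zone VIII, w=300) cum 593  ← median
  y=13 (Zone I, w=50) cum 643
  y=15 (Zone V, w=60) cum 703
⇒ y* = 11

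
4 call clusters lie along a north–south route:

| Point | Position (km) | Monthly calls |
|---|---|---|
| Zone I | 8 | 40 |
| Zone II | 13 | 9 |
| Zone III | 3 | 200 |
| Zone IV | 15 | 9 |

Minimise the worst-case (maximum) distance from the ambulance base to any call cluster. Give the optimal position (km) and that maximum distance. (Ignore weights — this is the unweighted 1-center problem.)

The 1-center on a line is the midpoint of the two extreme points: leftmost at 3, rightmost at 15.
Optimal location = (3 + 15)/2 = 9; maximum distance = (15 − 3)/2 = 6.

location 9, max distance 6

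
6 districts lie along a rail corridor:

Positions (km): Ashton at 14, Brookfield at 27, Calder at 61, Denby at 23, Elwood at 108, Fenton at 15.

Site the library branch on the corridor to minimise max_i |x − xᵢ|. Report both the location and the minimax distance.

The 1-center on a line is the midpoint of the two extreme points: leftmost at 14, rightmost at 108.
Optimal location = (14 + 108)/2 = 61; maximum distance = (108 − 14)/2 = 47.

location 61, max distance 47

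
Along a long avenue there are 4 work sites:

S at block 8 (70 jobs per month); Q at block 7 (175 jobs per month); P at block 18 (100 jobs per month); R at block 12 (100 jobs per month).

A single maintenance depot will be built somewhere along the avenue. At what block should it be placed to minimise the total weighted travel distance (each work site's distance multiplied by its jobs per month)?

x = 8

For a sum of weighted absolute distances on a line, the optimum is the weighted median (not the mean). Total weight W = 445; half-weight = 222.5.
Sort by position and accumulate weight:
  block 7 (Q, w=175) → cum 175
  block 8 (S, w=70) → cum 245  ≥ 222.5 → median here
  block 12 (R, w=100) → cum 345
  block 18 (P, w=100) → cum 445
Optimal location: block 8.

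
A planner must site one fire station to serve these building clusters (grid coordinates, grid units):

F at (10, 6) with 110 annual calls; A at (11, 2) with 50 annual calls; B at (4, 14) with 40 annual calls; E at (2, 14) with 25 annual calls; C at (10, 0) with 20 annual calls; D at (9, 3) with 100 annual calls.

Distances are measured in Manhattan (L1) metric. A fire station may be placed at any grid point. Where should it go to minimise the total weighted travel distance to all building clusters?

Manhattan distance separates: Σwᵢ(|x−xᵢ|+|y−yᵢ|) = Σwᵢ|x−xᵢ| + Σwᵢ|y−yᵢ|, so x and y are optimised independently as 1-D weighted medians.
Total weight W = 345; half = 172.5.
x-coordinate, sorted with cumulative weight:
  x=2 (E, w=25) cum 25
  x=4 (B, w=40) cum 65
  x=9 (D, w=100) cum 165
  x=10 (F, w=110) cum 275  ← median
  x=10 (C, w=20) cum 295
  x=11 (A, w=50) cum 345
⇒ x* = 10
y-coordinate, sorted with cumulative weight:
  y=0 (C, w=20) cum 20
  y=2 (A, w=50) cum 70
  y=3 (D, w=100) cum 170
  y=6 (F, w=110) cum 280  ← median
  y=14 (B, w=40) cum 320
  y=14 (E, w=25) cum 345
⇒ y* = 6

(10, 6)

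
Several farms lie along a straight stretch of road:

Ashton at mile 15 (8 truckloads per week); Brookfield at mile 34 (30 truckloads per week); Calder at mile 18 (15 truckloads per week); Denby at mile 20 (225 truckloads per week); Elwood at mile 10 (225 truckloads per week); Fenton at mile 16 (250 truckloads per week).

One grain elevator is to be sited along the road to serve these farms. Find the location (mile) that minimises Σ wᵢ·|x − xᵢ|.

For a sum of weighted absolute distances on a line, the optimum is the weighted median (not the mean). Total weight W = 753; half-weight = 376.5.
Sort by position and accumulate weight:
  mile 10 (Elwood, w=225) → cum 225
  mile 15 (Ashton, w=8) → cum 233
  mile 16 (Fenton, w=250) → cum 483  ≥ 376.5 → median here
  mile 18 (Calder, w=15) → cum 498
  mile 20 (Denby, w=225) → cum 723
  mile 34 (Brookfield, w=30) → cum 753
Optimal location: mile 16.

x = 16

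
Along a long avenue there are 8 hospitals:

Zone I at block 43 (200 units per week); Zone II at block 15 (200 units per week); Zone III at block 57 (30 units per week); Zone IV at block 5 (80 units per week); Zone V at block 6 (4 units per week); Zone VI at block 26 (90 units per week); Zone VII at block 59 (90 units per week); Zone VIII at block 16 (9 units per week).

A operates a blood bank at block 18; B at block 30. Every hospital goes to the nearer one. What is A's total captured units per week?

The indifferent point is the midpoint (18+30)/2 = 24; hospitals left of it (closer to A at 18) go to A, those right go to B.
  Zone IV at 5 (w=80) → A
  Zone V at 6 (w=4) → A
  Zone II at 15 (w=200) → A
  Zone VIII at 16 (w=9) → A
  Zone VI at 26 (w=90) → B
  Zone I at 43 (w=200) → B
  Zone III at 57 (w=30) → B
  Zone VII at 59 (w=90) → B
A captures 293; B captures 410.

293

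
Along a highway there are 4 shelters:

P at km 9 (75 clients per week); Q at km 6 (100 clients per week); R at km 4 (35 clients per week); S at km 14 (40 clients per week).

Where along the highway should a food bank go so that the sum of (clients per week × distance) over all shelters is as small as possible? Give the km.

x = 6

For a sum of weighted absolute distances on a line, the optimum is the weighted median (not the mean). Total weight W = 250; half-weight = 125.
Sort by position and accumulate weight:
  km 4 (R, w=35) → cum 35
  km 6 (Q, w=100) → cum 135  ≥ 125 → median here
  km 9 (P, w=75) → cum 210
  km 14 (S, w=40) → cum 250
Optimal location: km 6.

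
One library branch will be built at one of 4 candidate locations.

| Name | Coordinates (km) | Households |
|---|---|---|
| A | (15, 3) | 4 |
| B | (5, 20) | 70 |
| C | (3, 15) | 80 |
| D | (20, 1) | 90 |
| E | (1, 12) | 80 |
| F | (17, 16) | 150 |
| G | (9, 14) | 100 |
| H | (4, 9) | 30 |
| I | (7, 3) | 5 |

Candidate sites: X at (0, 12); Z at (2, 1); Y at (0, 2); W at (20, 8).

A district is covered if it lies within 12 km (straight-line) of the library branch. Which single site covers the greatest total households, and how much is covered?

X, covering 365

Coverage radius r = 12 km; a point is covered iff (Δx)²+(Δy)² ≤ 12² = 144.
  X (0, 12): covers {B, C, E, G, H, I} → 365
  Z (2, 1): covers {E, H, I} → 115
  Y (0, 2): covers {E, H, I} → 115
  W (20, 8): covers {A, D, F} → 244
Maximum coverage at X: 365 households.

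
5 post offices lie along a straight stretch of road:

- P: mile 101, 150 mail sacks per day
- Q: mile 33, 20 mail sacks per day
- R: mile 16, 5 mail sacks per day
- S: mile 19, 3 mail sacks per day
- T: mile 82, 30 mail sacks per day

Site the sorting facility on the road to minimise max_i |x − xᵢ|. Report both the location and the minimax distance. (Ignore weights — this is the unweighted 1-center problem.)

location 58.5, max distance 42.5

The 1-center on a line is the midpoint of the two extreme points: leftmost at 16, rightmost at 101.
Optimal location = (16 + 101)/2 = 58.5; maximum distance = (101 − 16)/2 = 42.5.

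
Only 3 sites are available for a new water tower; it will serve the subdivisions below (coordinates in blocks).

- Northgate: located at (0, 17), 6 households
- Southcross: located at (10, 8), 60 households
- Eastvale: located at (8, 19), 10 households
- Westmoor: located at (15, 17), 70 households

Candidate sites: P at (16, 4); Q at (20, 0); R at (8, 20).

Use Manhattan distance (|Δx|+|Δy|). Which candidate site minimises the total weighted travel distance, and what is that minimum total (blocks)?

Total weighted distance at each candidate:
  P (16, 4): total = 1984
  Q (20, 0): total = 3152
  R (8, 20): total = 1616
Minimum is at R with total 1616 blocks.

R, total 1616 blocks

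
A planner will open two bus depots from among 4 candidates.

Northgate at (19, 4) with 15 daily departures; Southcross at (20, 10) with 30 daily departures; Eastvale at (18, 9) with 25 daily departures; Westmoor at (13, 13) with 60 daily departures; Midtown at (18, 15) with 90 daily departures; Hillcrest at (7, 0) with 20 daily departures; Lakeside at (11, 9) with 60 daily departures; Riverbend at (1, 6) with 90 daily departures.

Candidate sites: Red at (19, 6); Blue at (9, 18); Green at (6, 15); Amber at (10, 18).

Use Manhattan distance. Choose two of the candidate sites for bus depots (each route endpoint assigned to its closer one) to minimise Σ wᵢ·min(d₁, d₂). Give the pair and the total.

Evaluate every pair (each demand assigned to the nearer of the two):
  {Red, Green}: total = 3960
  {Red, Amber}: total = 4240
  {Red, Blue}: total = 4360
  {Green, Amber}: total = 4960
  {Blue, Green}: total = 5240
  {Blue, Amber}: total = 5580
Best pair: {Red, Green} with total 3960.

{Red, Green}, total 3960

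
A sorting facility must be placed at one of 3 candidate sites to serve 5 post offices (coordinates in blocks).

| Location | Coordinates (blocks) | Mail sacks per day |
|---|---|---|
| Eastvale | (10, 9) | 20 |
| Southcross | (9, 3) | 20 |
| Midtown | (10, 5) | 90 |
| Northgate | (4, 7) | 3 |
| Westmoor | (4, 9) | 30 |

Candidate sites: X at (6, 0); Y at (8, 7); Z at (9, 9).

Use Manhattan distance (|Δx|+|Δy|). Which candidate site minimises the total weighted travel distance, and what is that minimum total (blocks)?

Y, total 732 blocks

Total weighted distance at each candidate:
  X (6, 0): total = 1547
  Y (8, 7): total = 732
  Z (9, 9): total = 761
Minimum is at Y with total 732 blocks.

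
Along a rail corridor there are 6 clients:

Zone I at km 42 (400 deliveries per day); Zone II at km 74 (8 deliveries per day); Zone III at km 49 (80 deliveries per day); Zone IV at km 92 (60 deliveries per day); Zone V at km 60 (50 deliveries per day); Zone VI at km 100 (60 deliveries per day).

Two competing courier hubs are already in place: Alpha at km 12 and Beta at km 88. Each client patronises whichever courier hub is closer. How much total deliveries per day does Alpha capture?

The indifferent point is the midpoint (12+88)/2 = 50; clients left of it (closer to Alpha at 12) go to Alpha, those right go to Beta.
  Zone I at 42 (w=400) → Alpha
  Zone III at 49 (w=80) → Alpha
  Zone V at 60 (w=50) → Beta
  Zone II at 74 (w=8) → Beta
  Zone IV at 92 (w=60) → Beta
  Zone VI at 100 (w=60) → Beta
Alpha captures 480; Beta captures 178.

480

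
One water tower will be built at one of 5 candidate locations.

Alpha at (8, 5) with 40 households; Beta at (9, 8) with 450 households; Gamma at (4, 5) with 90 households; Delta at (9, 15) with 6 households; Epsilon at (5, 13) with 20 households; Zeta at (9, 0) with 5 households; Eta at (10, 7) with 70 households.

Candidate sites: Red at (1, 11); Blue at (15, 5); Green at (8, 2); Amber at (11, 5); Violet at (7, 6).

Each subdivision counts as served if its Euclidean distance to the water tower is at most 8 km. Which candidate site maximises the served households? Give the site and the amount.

Violet, covering 675

Coverage radius r = 8 km; a point is covered iff (Δx)²+(Δy)² ≤ 8² = 64.
  Red (1, 11): covers {Gamma, Epsilon} → 110
  Blue (15, 5): covers {Alpha, Beta, Zeta, Eta} → 565
  Green (8, 2): covers {Alpha, Beta, Gamma, Zeta, Eta} → 655
  Amber (11, 5): covers {Alpha, Beta, Gamma, Zeta, Eta} → 655
  Violet (7, 6): covers {Alpha, Beta, Gamma, Epsilon, Zeta, Eta} → 675
Maximum coverage at Violet: 675 households.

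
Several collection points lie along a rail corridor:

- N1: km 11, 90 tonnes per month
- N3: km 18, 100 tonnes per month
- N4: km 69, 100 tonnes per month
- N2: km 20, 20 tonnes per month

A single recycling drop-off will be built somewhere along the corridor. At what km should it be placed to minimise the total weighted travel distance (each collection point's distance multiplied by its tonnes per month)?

x = 18

For a sum of weighted absolute distances on a line, the optimum is the weighted median (not the mean). Total weight W = 310; half-weight = 155.
Sort by position and accumulate weight:
  km 11 (N1, w=90) → cum 90
  km 18 (N3, w=100) → cum 190  ≥ 155 → median here
  km 20 (N2, w=20) → cum 210
  km 69 (N4, w=100) → cum 310
Optimal location: km 18.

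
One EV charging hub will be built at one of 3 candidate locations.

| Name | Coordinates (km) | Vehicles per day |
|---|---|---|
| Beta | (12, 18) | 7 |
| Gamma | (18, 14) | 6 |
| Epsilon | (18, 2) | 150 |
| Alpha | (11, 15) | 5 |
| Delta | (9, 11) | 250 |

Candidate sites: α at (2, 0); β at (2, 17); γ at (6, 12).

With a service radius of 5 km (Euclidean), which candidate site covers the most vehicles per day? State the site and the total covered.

Coverage radius r = 5 km; a point is covered iff (Δx)²+(Δy)² ≤ 5² = 25.
  α (2, 0): covers {none} → 0
  β (2, 17): covers {none} → 0
  γ (6, 12): covers {Delta} → 250
Maximum coverage at γ: 250 vehicles per day.

γ, covering 250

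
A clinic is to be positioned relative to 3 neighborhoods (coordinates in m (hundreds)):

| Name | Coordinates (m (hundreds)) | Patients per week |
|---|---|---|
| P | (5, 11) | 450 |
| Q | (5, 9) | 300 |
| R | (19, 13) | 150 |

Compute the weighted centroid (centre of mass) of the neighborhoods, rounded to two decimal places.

(7.33, 10.67)

The minimiser of Σwᵢ‖p−pᵢ‖² is the weighted centroid p* = (Σwᵢpᵢ)/(Σwᵢ).
Σwᵢ = 900.
Σwᵢxᵢ = 450·5 + 300·5 + 150·19 = 6600.
Σwᵢyᵢ = 450·11 + 300·9 + 150·13 = 9600.
x* = 6600/900 = 7.33, y* = 9600/900 = 10.67.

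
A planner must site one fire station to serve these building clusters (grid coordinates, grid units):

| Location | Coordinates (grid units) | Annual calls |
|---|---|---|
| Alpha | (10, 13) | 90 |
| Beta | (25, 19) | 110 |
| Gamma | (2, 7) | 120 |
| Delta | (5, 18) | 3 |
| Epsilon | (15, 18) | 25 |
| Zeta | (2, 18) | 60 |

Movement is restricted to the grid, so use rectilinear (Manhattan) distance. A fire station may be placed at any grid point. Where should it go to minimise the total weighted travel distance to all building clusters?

Manhattan distance separates: Σwᵢ(|x−xᵢ|+|y−yᵢ|) = Σwᵢ|x−xᵢ| + Σwᵢ|y−yᵢ|, so x and y are optimised independently as 1-D weighted medians.
Total weight W = 408; half = 204.
x-coordinate, sorted with cumulative weight:
  x=2 (Gamma, w=120) cum 120
  x=2 (Zeta, w=60) cum 180
  x=5 (Delta, w=3) cum 183
  x=10 (Alpha, w=90) cum 273  ← median
  x=15 (Epsilon, w=25) cum 298
  x=25 (Beta, w=110) cum 408
⇒ x* = 10
y-coordinate, sorted with cumulative weight:
  y=7 (Gamma, w=120) cum 120
  y=13 (Alpha, w=90) cum 210  ← median
  y=18 (Delta, w=3) cum 213
  y=18 (Epsilon, w=25) cum 238
  y=18 (Zeta, w=60) cum 298
  y=19 (Beta, w=110) cum 408
⇒ y* = 13

(10, 13)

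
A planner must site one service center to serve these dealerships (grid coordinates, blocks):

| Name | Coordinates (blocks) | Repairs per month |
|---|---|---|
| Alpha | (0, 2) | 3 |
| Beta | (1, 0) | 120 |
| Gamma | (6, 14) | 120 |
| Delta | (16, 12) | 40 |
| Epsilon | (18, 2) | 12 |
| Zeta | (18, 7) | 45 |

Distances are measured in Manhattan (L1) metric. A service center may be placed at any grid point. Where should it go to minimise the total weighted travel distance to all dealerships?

Manhattan distance separates: Σwᵢ(|x−xᵢ|+|y−yᵢ|) = Σwᵢ|x−xᵢ| + Σwᵢ|y−yᵢ|, so x and y are optimised independently as 1-D weighted medians.
Total weight W = 340; half = 170.
x-coordinate, sorted with cumulative weight:
  x=0 (Alpha, w=3) cum 3
  x=1 (Beta, w=120) cum 123
  x=6 (Gamma, w=120) cum 243  ← median
  x=16 (Delta, w=40) cum 283
  x=18 (Epsilon, w=12) cum 295
  x=18 (Zeta, w=45) cum 340
⇒ x* = 6
y-coordinate, sorted with cumulative weight:
  y=0 (Beta, w=120) cum 120
  y=2 (Alpha, w=3) cum 123
  y=2 (Epsilon, w=12) cum 135
  y=7 (Zeta, w=45) cum 180  ← median
  y=12 (Delta, w=40) cum 220
  y=14 (Gamma, w=120) cum 340
⇒ y* = 7

(6, 7)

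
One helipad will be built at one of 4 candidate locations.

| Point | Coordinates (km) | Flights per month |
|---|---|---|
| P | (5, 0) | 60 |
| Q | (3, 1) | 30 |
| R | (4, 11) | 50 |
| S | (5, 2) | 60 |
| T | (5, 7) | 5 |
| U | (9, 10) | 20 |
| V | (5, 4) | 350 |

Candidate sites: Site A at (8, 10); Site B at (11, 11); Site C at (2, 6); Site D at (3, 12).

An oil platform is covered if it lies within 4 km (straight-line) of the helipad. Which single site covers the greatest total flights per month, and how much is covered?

Coverage radius r = 4 km; a point is covered iff (Δx)²+(Δy)² ≤ 4² = 16.
  Site A (8, 10): covers {U} → 20
  Site B (11, 11): covers {U} → 20
  Site C (2, 6): covers {T, V} → 355
  Site D (3, 12): covers {R} → 50
Maximum coverage at Site C: 355 flights per month.

Site C, covering 355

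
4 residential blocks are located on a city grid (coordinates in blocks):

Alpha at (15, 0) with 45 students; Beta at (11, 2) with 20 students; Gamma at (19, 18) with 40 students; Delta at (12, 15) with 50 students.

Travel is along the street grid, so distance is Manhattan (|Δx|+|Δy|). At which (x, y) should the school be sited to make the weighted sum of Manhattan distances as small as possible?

(15, 15)

Manhattan distance separates: Σwᵢ(|x−xᵢ|+|y−yᵢ|) = Σwᵢ|x−xᵢ| + Σwᵢ|y−yᵢ|, so x and y are optimised independently as 1-D weighted medians.
Total weight W = 155; half = 77.5.
x-coordinate, sorted with cumulative weight:
  x=11 (Beta, w=20) cum 20
  x=12 (Delta, w=50) cum 70
  x=15 (Alpha, w=45) cum 115  ← median
  x=19 (Gamma, w=40) cum 155
⇒ x* = 15
y-coordinate, sorted with cumulative weight:
  y=0 (Alpha, w=45) cum 45
  y=2 (Beta, w=20) cum 65
  y=15 (Delta, w=50) cum 115  ← median
  y=18 (Gamma, w=40) cum 155
⇒ y* = 15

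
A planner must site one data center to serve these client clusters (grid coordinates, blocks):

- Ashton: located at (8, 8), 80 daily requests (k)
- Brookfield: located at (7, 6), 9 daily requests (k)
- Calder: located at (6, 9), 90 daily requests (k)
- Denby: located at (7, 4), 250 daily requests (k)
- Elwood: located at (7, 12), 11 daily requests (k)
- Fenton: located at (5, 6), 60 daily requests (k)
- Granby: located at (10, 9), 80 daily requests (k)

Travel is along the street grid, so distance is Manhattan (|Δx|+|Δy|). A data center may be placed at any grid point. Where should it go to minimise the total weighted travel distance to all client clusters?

(7, 6)

Manhattan distance separates: Σwᵢ(|x−xᵢ|+|y−yᵢ|) = Σwᵢ|x−xᵢ| + Σwᵢ|y−yᵢ|, so x and y are optimised independently as 1-D weighted medians.
Total weight W = 580; half = 290.
x-coordinate, sorted with cumulative weight:
  x=5 (Fenton, w=60) cum 60
  x=6 (Calder, w=90) cum 150
  x=7 (Brookfield, w=9) cum 159
  x=7 (Denby, w=250) cum 409  ← median
  x=7 (Elwood, w=11) cum 420
  x=8 (Ashton, w=80) cum 500
  x=10 (Granby, w=80) cum 580
⇒ x* = 7
y-coordinate, sorted with cumulative weight:
  y=4 (Denby, w=250) cum 250
  y=6 (Brookfield, w=9) cum 259
  y=6 (Fenton, w=60) cum 319  ← median
  y=8 (Ashton, w=80) cum 399
  y=9 (Calder, w=90) cum 489
  y=9 (Granby, w=80) cum 569
  y=12 (Elwood, w=11) cum 580
⇒ y* = 6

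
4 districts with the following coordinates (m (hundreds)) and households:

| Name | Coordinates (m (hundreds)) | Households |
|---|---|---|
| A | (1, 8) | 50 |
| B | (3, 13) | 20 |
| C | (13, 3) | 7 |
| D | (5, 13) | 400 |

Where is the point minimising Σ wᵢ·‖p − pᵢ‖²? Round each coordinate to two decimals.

(4.61, 12.33)

The minimiser of Σwᵢ‖p−pᵢ‖² is the weighted centroid p* = (Σwᵢpᵢ)/(Σwᵢ).
Σwᵢ = 477.
Σwᵢxᵢ = 50·1 + 20·3 + 7·13 + 400·5 = 2201.
Σwᵢyᵢ = 50·8 + 20·13 + 7·3 + 400·13 = 5881.
x* = 2201/477 = 4.61, y* = 5881/477 = 12.33.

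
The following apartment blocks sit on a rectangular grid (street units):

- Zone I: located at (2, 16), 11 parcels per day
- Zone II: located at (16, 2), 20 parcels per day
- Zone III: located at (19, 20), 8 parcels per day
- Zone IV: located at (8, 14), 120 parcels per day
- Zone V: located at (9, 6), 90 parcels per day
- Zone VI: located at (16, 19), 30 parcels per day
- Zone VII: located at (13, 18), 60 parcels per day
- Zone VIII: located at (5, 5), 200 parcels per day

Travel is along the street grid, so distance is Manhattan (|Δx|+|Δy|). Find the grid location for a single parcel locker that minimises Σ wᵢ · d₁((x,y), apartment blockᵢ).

(8, 6)

Manhattan distance separates: Σwᵢ(|x−xᵢ|+|y−yᵢ|) = Σwᵢ|x−xᵢ| + Σwᵢ|y−yᵢ|, so x and y are optimised independently as 1-D weighted medians.
Total weight W = 539; half = 269.5.
x-coordinate, sorted with cumulative weight:
  x=2 (Zone I, w=11) cum 11
  x=5 (Zone VIII, w=200) cum 211
  x=8 (Zone IV, w=120) cum 331  ← median
  x=9 (Zone V, w=90) cum 421
  x=13 (Zone VII, w=60) cum 481
  x=16 (Zone II, w=20) cum 501
  x=16 (Zone VI, w=30) cum 531
  x=19 (Zone III, w=8) cum 539
⇒ x* = 8
y-coordinate, sorted with cumulative weight:
  y=2 (Zone II, w=20) cum 20
  y=5 (Zone VIII, w=200) cum 220
  y=6 (Zone V, w=90) cum 310  ← median
  y=14 (Zone IV, w=120) cum 430
  y=16 (Zone I, w=11) cum 441
  y=18 (Zone VII, w=60) cum 501
  y=19 (Zone VI, w=30) cum 531
  y=20 (Zone III, w=8) cum 539
⇒ y* = 6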